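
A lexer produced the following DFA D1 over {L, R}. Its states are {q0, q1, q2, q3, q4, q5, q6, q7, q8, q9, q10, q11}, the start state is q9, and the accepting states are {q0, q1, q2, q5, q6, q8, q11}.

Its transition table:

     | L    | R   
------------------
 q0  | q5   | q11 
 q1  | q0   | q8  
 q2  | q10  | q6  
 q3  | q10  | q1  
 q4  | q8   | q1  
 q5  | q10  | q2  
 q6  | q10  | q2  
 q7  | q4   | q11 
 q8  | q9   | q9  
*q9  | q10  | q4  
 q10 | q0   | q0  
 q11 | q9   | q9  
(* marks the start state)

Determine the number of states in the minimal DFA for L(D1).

7

Reachable states from the start: {q0,q1,q2,q4,q5,q6,q8,q9,q10,q11}. Unreachable: {q3,q7} — drop them.
Initial partition by acceptance: {q0,q1,q2,q5,q6,q8,q11} | {q4,q9,q10}.
Refine {q0,q1,q2,q5,q6,q8,q11} on symbol L: members go to different blocks, giving {q2,q5,q6,q8,q11} and {q0,q1}.
Split {q2,q5,q6,q8,q11} by δ(·,R) → {q2,q5,q6} and {q8,q11}.
Refine {q4,q9,q10} on symbol L: members go to different blocks, giving {q4} and {q9} and {q10}.
Split {q0,q1} by δ(·,L) → {q0} and {q1}.
No further refinement is possible. Final partition (7 blocks): {q2,q5,q6} | {q4} | {q0} | {q8,q11} | {q9} | {q10} | {q1}.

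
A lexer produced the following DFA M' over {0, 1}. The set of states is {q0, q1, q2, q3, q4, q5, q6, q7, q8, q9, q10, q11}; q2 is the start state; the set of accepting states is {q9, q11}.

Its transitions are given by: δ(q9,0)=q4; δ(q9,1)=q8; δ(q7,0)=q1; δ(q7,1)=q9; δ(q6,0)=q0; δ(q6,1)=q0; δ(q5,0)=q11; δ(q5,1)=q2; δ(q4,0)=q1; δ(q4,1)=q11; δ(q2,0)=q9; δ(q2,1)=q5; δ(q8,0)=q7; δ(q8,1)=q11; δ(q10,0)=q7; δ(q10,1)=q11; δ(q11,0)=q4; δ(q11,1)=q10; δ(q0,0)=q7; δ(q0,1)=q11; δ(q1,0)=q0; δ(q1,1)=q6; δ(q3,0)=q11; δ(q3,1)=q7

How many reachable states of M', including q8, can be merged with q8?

3

First remove the unreachable states {q3}; 11 states remain.
P0 = {q9,q11} | {q0,q1,q2,q4,q5,q6,q7,q8,q10}.
Split {q0,q1,q2,q4,q5,q6,q7,q8,q10} by δ(·,0) → {q0,q1,q4,q6,q7,q8,q10} and {q2,q5}.
On input 1, block {q0,q1,q4,q6,q7,q8,q10} splits into {q0,q4,q7,q8,q10} and {q1,q6}.
On input 0, block {q0,q4,q7,q8,q10} splits into {q0,q8,q10} and {q4,q7}.
On input 1, block {q1,q6} splits into {q1} and {q6}.
The partition is now stable with 6 blocks: {q9,q11} | {q0,q8,q10} | {q2,q5} | {q1} | {q4,q7} | {q6}.
The equivalence class containing q8 is {q0,q8,q10}, of size 3.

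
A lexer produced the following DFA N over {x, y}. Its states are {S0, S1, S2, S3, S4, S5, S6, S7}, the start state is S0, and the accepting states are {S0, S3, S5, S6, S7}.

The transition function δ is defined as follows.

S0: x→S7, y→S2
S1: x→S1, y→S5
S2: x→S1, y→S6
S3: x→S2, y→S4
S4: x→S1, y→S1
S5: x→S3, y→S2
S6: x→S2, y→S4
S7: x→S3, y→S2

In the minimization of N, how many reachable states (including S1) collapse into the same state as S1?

1

Start with accepting vs non-accepting: {S0,S3,S5,S6,S7} | {S1,S2,S4}.
On input x, block {S0,S3,S5,S6,S7} splits into {S0,S5,S7} and {S3,S6}.
Split {S0,S5,S7} by δ(·,x) → {S5,S7} and {S0}.
Split {S1,S2,S4} by δ(·,y) → {S1} and {S2} and {S4}.
No further refinement is possible. Final partition (6 blocks): {S5,S7} | {S1} | {S3,S6} | {S0} | {S2} | {S4}.
The equivalence class containing S1 is {S1}, of size 1.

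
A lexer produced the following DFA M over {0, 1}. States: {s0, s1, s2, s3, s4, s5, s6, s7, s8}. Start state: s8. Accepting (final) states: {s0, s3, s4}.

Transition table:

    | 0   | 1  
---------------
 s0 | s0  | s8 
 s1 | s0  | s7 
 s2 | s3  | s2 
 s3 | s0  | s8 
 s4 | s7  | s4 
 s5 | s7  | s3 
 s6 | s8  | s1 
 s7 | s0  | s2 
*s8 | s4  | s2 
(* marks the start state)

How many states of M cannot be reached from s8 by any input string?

3

Starting at s8 and following transitions, the reachable set is {s0, s2, s3, s4, s7, s8}. That leaves s1, s5, s6 unreachable — 3 in total.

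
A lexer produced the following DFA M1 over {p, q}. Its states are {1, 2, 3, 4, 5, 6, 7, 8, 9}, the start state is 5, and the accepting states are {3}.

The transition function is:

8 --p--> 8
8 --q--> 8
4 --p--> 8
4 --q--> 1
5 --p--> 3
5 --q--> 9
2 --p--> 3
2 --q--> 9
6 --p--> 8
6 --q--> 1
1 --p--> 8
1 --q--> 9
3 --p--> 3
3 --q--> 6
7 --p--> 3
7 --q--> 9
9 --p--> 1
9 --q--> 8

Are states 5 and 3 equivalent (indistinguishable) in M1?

No

First remove the unreachable states {2,4,7}; 6 states remain.
Start with accepting vs non-accepting: {3} | {1,5,6,8,9}.
On input p, block {1,5,6,8,9} splits into {1,6,8,9} and {5}.
The partition is now stable with 3 blocks: {3} | {1,6,8,9} | {5}.
5 and 3 end up in different blocks, so they are distinguishable. For instance, the string 'ε' is accepted from only 3.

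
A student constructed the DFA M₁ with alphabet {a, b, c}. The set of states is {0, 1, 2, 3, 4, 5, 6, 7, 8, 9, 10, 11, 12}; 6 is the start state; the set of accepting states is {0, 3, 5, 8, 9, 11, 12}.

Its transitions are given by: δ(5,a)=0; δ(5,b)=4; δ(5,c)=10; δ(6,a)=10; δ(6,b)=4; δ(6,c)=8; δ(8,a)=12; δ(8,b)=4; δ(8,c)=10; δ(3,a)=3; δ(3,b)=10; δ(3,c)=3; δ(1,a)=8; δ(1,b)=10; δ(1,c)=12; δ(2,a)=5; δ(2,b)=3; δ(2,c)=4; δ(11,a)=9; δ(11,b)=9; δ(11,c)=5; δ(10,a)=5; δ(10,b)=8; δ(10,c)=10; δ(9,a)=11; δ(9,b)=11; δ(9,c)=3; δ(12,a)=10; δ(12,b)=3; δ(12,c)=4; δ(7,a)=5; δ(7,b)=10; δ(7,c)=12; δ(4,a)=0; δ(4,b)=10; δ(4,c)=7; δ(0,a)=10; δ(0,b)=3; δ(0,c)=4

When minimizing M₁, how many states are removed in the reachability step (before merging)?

4

BFS from 6 reaches {0, 3, 4, 5, 6, 7, 8, 10, 12}; the 4 state(s) 1, 2, 9, 11 are never visited.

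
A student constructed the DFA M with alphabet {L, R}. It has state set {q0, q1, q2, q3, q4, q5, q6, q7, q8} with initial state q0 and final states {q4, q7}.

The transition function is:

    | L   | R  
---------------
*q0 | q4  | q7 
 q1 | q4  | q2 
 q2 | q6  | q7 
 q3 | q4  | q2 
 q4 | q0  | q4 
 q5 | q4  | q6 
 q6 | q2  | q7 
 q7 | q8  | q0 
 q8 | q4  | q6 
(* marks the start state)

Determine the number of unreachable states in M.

No path from q0 leads to q1, q3, q5; the other 6 states are all reachable.

3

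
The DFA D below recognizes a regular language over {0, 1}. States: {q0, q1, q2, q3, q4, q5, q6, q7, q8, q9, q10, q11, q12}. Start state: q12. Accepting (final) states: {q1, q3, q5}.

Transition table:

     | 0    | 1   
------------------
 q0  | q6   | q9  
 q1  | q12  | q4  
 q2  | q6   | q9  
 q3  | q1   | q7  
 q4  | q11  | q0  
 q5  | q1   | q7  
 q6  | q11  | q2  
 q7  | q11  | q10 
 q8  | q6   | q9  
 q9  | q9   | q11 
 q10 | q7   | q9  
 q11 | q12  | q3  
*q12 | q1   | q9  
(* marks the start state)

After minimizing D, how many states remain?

Reachable states from the start: {q0,q1,q2,q3,q4,q6,q7,q9,q10,q11,q12}. Unreachable: {q5,q8} — drop them.
P0 = {q1,q3} | {q0,q2,q4,q6,q7,q9,q10,q11,q12}.
On input 0, block {q1,q3} splits into {q1} and {q3}.
On input 0, block {q0,q2,q4,q6,q7,q9,q10,q11,q12} splits into {q0,q2,q4,q6,q7,q9,q10,q11} and {q12}.
Split {q0,q2,q4,q6,q7,q9,q10,q11} by δ(·,0) → {q0,q2,q4,q6,q7,q9,q10} and {q11}.
Split {q0,q2,q4,q6,q7,q9,q10} by δ(·,0) → {q0,q2,q9,q10} and {q4,q6,q7}.
Refine {q0,q2,q9,q10} on symbol 0: members go to different blocks, giving {q0,q2,q10} and {q9}.
Stable partition: {q1} | {q0,q2,q10} | {q3} | {q12} | {q11} | {q4,q6,q7} | {q9} — 7 equivalence classes.

7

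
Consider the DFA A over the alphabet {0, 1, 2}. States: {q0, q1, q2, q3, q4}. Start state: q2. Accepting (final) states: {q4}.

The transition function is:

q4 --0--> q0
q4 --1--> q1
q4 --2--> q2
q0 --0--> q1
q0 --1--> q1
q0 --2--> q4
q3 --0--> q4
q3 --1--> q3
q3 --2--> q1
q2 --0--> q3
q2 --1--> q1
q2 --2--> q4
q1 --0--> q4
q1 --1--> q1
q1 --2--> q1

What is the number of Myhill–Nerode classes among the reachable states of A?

3

All states are reachable from the start state.
Start with accepting vs non-accepting: {q4} | {q0,q1,q2,q3}.
On input 0, block {q0,q1,q2,q3} splits into {q0,q2} and {q1,q3}.
No further refinement is possible. Final partition (3 blocks): {q4} | {q0,q2} | {q1,q3}.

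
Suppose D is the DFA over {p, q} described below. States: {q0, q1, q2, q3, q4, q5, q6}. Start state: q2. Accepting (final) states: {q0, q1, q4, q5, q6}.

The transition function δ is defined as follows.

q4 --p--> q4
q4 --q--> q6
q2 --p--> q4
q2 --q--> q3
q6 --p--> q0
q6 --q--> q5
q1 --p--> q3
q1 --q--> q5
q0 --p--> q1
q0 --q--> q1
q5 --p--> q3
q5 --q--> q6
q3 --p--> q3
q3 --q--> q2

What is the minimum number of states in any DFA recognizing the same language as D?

7

Start with accepting vs non-accepting: {q0,q1,q4,q5,q6} | {q2,q3}.
Refine {q0,q1,q4,q5,q6} on symbol p: members go to different blocks, giving {q0,q4,q6} and {q1,q5}.
On input p, block {q0,q4,q6} splits into {q4,q6} and {q0}.
Refine {q4,q6} on symbol p: members go to different blocks, giving {q4} and {q6}.
On input p, block {q2,q3} splits into {q2} and {q3}.
Split {q1,q5} by δ(·,q) → {q1} and {q5}.
No further refinement is possible. Final partition (7 blocks): {q4} | {q2} | {q1} | {q0} | {q6} | {q3} | {q5}.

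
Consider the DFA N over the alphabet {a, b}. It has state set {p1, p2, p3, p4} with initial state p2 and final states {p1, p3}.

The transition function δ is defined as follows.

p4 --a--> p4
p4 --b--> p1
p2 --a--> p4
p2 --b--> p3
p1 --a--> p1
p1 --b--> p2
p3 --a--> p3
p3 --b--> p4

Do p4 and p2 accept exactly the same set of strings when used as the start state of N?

Initial partition by acceptance: {p1,p3} | {p2,p4}.
The partition is now stable with 2 blocks: {p1,p3} | {p2,p4}.
p4 and p2 lie in the same block of the stable partition, so they are equivalent — no string distinguishes them.

Yes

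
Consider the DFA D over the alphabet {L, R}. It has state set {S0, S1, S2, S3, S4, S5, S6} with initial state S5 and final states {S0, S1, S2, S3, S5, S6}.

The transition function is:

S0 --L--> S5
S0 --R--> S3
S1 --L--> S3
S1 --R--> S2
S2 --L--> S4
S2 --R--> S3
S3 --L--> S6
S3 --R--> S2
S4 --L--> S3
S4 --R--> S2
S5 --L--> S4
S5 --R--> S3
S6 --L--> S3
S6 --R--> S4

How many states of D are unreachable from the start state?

2

BFS from S5 reaches {S2, S3, S4, S5, S6}; the 2 state(s) S0, S1 are never visited.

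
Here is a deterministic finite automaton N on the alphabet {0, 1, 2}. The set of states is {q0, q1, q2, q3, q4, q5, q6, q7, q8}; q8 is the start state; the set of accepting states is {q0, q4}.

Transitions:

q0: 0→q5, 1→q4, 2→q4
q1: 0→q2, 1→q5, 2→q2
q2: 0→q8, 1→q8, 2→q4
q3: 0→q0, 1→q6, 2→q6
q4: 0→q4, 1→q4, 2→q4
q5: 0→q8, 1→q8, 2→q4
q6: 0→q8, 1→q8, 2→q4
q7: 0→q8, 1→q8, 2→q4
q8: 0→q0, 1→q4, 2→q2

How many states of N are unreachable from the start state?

4

No path from q8 leads to q1, q3, q6, q7; the other 5 states are all reachable.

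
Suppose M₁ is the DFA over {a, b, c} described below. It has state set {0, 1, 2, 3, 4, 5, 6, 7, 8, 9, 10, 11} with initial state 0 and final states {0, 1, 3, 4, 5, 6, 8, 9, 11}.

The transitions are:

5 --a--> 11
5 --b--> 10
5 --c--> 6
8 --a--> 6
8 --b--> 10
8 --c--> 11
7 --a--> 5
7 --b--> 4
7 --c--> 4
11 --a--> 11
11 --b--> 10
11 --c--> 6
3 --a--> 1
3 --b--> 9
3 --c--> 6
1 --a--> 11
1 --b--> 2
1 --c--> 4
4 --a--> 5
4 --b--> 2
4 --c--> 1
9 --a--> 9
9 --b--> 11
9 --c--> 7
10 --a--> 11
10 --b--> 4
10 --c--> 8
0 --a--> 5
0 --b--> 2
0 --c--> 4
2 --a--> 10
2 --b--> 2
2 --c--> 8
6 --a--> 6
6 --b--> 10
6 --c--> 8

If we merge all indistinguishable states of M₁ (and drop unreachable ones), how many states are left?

4

States {3,7,9} cannot be reached from the start state, so discard them.
Start with accepting vs non-accepting: {0,1,4,5,6,8,11} | {2,10}.
Refine {2,10} on symbol a: members go to different blocks, giving {2} and {10}.
Refine {0,1,4,5,6,8,11} on symbol b: members go to different blocks, giving {5,6,8,11} and {0,1,4}.
The partition is now stable with 4 blocks: {5,6,8,11} | {2} | {10} | {0,1,4}.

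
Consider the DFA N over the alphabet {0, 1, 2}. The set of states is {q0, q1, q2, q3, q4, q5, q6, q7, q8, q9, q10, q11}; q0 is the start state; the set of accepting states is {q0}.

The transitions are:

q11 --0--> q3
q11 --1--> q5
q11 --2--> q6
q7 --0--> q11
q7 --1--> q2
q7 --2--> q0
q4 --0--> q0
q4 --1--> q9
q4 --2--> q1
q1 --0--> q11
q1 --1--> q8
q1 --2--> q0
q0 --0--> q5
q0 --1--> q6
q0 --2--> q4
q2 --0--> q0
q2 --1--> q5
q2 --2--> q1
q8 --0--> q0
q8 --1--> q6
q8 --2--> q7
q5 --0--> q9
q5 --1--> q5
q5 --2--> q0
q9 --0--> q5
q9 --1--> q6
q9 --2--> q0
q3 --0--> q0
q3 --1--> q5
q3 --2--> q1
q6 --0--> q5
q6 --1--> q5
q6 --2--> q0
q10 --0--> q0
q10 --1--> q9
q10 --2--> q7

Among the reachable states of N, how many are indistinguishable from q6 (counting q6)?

First remove the unreachable states {q10}; 11 states remain.
Start with accepting vs non-accepting: {q0} | {q1,q2,q3,q4,q5,q6,q7,q8,q9,q11}.
Refine {q1,q2,q3,q4,q5,q6,q7,q8,q9,q11} on symbol 0: members go to different blocks, giving {q1,q5,q6,q7,q9,q11} and {q2,q3,q4,q8}.
On input 0, block {q1,q5,q6,q7,q9,q11} splits into {q1,q5,q6,q7,q9} and {q11}.
On input 0, block {q1,q5,q6,q7,q9} splits into {q5,q6,q9} and {q1,q7}.
Stable partition: {q0} | {q5,q6,q9} | {q2,q3,q4,q8} | {q11} | {q1,q7} — 5 equivalence classes.
State q6 belongs to the block {q5,q6,q9}, which has 3 states.

3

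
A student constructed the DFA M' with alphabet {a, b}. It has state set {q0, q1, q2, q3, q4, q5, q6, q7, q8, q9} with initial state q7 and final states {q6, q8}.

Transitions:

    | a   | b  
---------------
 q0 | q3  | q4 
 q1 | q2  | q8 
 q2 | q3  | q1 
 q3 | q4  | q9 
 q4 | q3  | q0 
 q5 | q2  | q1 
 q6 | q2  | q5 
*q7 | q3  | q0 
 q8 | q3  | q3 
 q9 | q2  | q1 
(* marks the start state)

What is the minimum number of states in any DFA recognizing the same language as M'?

Reachable states from the start: {q0,q1,q2,q3,q4,q7,q8,q9}. Unreachable: {q5,q6} — drop them.
Initial partition by acceptance: {q8} | {q0,q1,q2,q3,q4,q7,q9}.
On input b, block {q0,q1,q2,q3,q4,q7,q9} splits into {q0,q2,q3,q4,q7,q9} and {q1}.
Split {q0,q2,q3,q4,q7,q9} by δ(·,b) → {q0,q3,q4,q7} and {q2,q9}.
Refine {q0,q3,q4,q7} on symbol b: members go to different blocks, giving {q0,q4,q7} and {q3}.
On input a, block {q2,q9} splits into {q2} and {q9}.
No further refinement is possible. Final partition (6 blocks): {q8} | {q0,q4,q7} | {q1} | {q2} | {q3} | {q9}.

6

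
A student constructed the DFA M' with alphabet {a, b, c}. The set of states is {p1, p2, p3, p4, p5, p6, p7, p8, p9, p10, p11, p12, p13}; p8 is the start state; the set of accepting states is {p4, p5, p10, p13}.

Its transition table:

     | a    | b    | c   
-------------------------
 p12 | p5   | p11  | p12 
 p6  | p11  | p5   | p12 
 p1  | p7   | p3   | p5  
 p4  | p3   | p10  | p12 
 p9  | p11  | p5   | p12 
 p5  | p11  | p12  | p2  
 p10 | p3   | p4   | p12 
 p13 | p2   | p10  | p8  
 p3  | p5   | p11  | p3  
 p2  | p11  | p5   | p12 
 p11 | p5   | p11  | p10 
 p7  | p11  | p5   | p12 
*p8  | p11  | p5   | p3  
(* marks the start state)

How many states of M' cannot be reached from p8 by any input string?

Starting at p8 and following transitions, the reachable set is {p2, p3, p4, p5, p8, p10, p11, p12}. That leaves p1, p6, p7, p9, p13 unreachable — 5 in total.

5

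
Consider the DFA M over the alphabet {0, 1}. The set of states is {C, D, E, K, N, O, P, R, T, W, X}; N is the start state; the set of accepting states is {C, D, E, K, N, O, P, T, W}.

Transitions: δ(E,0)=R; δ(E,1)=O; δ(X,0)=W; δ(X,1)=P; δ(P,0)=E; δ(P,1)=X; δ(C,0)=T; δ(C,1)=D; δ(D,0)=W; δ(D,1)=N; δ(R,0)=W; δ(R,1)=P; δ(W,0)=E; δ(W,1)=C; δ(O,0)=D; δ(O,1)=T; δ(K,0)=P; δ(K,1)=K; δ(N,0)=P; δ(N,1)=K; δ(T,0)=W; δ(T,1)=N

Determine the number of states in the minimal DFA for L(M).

Every state is reachable, so we keep all 11.
Start with accepting vs non-accepting: {C,D,E,K,N,O,P,T,W} | {R,X}.
On input 0, block {C,D,E,K,N,O,P,T,W} splits into {C,D,K,N,O,P,T,W} and {E}.
On input 0, block {C,D,K,N,O,P,T,W} splits into {C,D,K,N,O,T} and {P,W}.
On input 0, block {C,D,K,N,O,T} splits into {D,K,N,T} and {C,O}.
On input 1, block {P,W} splits into {W} and {P}.
On input 0, block {D,K,N,T} splits into {K,N} and {D,T}.
Stable partition: {K,N} | {R,X} | {E} | {W} | {C,O} | {P} | {D,T} — 7 equivalence classes.

7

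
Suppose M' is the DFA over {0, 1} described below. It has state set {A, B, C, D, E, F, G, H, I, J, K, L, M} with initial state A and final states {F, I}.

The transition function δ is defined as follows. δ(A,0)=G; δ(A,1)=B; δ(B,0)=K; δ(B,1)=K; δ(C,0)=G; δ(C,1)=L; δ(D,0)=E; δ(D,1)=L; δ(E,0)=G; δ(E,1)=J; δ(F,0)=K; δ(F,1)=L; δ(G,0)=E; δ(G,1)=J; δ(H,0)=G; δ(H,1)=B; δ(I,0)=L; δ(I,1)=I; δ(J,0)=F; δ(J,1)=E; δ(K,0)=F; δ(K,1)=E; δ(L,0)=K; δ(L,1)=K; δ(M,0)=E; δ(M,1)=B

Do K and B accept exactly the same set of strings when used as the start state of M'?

No

States {C,D,H,I,M} cannot be reached from the start state, so discard them.
P0 = {F} | {A,B,E,G,J,K,L}.
On input 0, block {A,B,E,G,J,K,L} splits into {A,B,E,G,L} and {J,K}.
Split {A,B,E,G,L} by δ(·,0) → {A,E,G} and {B,L}.
Refine {A,E,G} on symbol 1: members go to different blocks, giving {E,G} and {A}.
No further refinement is possible. Final partition (5 blocks): {F} | {E,G} | {J,K} | {B,L} | {A}.
K and B end up in different blocks, so they are distinguishable. For instance, the string '0' is accepted from only K.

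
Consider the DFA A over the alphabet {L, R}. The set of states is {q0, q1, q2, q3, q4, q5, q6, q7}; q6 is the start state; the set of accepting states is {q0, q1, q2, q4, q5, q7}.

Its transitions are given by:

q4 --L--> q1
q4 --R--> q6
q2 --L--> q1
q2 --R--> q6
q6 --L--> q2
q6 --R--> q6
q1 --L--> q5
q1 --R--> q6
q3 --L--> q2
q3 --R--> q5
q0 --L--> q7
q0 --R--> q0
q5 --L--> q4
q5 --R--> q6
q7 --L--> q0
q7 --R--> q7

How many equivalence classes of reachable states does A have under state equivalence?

States {q0,q3,q7} cannot be reached from the start state, so discard them.
Initial partition by acceptance: {q1,q2,q4,q5} | {q6}.
No further refinement is possible. Final partition (2 blocks): {q1,q2,q4,q5} | {q6}.

2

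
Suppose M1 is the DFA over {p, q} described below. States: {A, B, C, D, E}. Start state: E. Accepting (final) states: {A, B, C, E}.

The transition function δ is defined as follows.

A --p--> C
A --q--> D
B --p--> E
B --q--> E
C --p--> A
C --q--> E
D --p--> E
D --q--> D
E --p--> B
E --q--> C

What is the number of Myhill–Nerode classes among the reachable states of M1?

5

Initial partition by acceptance: {A,B,C,E} | {D}.
On input q, block {A,B,C,E} splits into {B,C,E} and {A}.
On input p, block {B,C,E} splits into {B,E} and {C}.
Split {B,E} by δ(·,q) → {B} and {E}.
No further refinement is possible. Final partition (5 blocks): {B} | {D} | {A} | {C} | {E}.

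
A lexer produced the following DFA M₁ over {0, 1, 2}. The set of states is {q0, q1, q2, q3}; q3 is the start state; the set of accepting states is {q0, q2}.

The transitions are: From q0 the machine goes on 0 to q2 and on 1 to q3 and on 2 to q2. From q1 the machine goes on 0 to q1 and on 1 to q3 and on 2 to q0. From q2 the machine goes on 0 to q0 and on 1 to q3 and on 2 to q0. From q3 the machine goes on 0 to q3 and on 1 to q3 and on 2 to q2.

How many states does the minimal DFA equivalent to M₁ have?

2

Reachable states from the start: {q0,q2,q3}. Unreachable: {q1} — drop them.
Start with accepting vs non-accepting: {q0,q2} | {q3}.
No further refinement is possible. Final partition (2 blocks): {q0,q2} | {q3}.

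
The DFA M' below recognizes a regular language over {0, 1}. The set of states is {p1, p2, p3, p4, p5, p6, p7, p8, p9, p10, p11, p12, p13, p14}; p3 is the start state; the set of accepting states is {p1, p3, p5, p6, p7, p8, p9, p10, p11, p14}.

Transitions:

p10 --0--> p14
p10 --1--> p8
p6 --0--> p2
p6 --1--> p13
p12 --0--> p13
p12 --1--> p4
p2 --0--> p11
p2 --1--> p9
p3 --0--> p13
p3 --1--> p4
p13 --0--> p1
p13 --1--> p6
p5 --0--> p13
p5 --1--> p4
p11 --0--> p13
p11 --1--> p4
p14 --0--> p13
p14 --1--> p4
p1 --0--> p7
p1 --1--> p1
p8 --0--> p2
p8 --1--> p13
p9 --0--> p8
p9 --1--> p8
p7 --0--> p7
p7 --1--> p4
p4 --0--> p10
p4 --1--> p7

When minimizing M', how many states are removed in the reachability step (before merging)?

2

No path from p3 leads to p5, p12; the other 12 states are all reachable.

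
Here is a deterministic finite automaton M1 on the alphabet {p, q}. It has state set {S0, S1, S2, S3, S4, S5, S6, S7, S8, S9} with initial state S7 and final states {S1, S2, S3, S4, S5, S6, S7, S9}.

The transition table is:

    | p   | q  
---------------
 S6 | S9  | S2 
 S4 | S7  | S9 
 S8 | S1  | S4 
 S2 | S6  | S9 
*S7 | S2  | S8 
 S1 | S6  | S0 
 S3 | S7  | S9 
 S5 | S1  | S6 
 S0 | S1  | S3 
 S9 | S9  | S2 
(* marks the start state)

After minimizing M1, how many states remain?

Reachable states from the start: {S0,S1,S2,S3,S4,S6,S7,S8,S9}. Unreachable: {S5} — drop them.
P0 = {S1,S2,S3,S4,S6,S7,S9} | {S0,S8}.
On input q, block {S1,S2,S3,S4,S6,S7,S9} splits into {S2,S3,S4,S6,S9} and {S1,S7}.
Refine {S2,S3,S4,S6,S9} on symbol p: members go to different blocks, giving {S2,S6,S9} and {S3,S4}.
The partition is now stable with 4 blocks: {S2,S6,S9} | {S0,S8} | {S1,S7} | {S3,S4}.

4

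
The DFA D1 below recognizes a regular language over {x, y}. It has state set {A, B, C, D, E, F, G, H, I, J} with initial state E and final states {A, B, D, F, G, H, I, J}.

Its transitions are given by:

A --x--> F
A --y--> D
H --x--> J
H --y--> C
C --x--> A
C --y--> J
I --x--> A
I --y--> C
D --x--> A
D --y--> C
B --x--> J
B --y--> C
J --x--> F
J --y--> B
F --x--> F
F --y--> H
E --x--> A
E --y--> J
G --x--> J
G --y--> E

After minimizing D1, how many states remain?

First remove the unreachable states {G,I}; 8 states remain.
P0 = {A,B,D,F,H,J} | {C,E}.
On input y, block {A,B,D,F,H,J} splits into {A,F,J} and {B,D,H}.
Stable partition: {A,F,J} | {C,E} | {B,D,H} — 3 equivalence classes.

3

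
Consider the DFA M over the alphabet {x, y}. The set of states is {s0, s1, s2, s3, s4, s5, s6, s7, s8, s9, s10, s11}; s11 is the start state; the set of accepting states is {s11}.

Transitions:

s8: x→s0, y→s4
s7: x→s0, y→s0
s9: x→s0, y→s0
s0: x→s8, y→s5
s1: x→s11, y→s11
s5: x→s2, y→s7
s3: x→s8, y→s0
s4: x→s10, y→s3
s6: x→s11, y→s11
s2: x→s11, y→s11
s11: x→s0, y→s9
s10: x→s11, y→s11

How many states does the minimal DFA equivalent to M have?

Reachable states from the start: {s0,s2,s3,s4,s5,s7,s8,s9,s10,s11}. Unreachable: {s1,s6} — drop them.
Initial partition by acceptance: {s11} | {s0,s2,s3,s4,s5,s7,s8,s9,s10}.
Split {s0,s2,s3,s4,s5,s7,s8,s9,s10} by δ(·,x) → {s0,s3,s4,s5,s7,s8,s9} and {s2,s10}.
Split {s0,s3,s4,s5,s7,s8,s9} by δ(·,x) → {s0,s3,s7,s8,s9} and {s4,s5}.
Refine {s0,s3,s7,s8,s9} on symbol y: members go to different blocks, giving {s3,s7,s9} and {s0,s8}.
Stable partition: {s11} | {s3,s7,s9} | {s2,s10} | {s4,s5} | {s0,s8} — 5 equivalence classes.

5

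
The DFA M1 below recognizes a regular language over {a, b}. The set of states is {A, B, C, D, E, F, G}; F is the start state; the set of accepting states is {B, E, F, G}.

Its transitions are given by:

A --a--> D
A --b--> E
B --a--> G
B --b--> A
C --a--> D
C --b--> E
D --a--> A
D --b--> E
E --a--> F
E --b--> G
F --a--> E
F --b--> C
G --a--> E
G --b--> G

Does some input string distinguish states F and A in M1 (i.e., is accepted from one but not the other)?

Reachable states from the start: {A,C,D,E,F,G}. Unreachable: {B} — drop them.
P0 = {E,F,G} | {A,C,D}.
Refine {E,F,G} on symbol b: members go to different blocks, giving {E,G} and {F}.
On input a, block {E,G} splits into {E} and {G}.
The partition is now stable with 4 blocks: {E} | {A,C,D} | {F} | {G}.
F and A end up in different blocks, so they are distinguishable. For instance, the string 'ε' is accepted from only F.

Yes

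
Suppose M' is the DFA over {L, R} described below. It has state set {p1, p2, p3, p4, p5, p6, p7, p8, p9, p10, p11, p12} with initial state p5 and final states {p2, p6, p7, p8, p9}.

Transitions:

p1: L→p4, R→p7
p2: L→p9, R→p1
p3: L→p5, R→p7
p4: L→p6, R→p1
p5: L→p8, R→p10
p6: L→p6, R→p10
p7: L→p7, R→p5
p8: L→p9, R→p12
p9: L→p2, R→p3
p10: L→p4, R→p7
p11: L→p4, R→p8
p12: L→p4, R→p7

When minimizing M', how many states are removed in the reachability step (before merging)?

1

Starting at p5 and following transitions, the reachable set is {p1, p2, p3, p4, p5, p6, p7, p8, p9, p10, p12}. That leaves p11 unreachable — 1 in total.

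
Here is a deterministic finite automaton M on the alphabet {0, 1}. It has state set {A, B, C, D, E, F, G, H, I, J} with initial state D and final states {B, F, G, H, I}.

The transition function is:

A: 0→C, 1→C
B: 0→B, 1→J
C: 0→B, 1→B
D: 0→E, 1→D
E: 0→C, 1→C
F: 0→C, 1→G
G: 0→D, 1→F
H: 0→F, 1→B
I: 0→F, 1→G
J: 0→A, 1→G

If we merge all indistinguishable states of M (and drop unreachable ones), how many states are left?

States {H,I} cannot be reached from the start state, so discard them.
Initial partition by acceptance: {B,F,G} | {A,C,D,E,J}.
Refine {B,F,G} on symbol 0: members go to different blocks, giving {F,G} and {B}.
On input 0, block {A,C,D,E,J} splits into {A,D,E,J} and {C}.
Split {F,G} by δ(·,0) → {F} and {G}.
On input 0, block {A,D,E,J} splits into {A,E} and {D,J}.
Split {D,J} by δ(·,1) → {D} and {J}.
No further refinement is possible. Final partition (7 blocks): {F} | {A,E} | {B} | {C} | {G} | {D} | {J}.

7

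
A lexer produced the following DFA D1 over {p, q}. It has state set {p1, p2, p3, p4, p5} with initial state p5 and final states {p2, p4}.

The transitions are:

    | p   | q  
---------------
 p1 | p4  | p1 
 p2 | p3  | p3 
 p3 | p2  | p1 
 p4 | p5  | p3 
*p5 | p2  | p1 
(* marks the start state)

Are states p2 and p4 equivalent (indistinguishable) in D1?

Yes

All states are reachable from the start state.
Initial partition by acceptance: {p2,p4} | {p1,p3,p5}.
No further refinement is possible. Final partition (2 blocks): {p2,p4} | {p1,p3,p5}.
p2 and p4 lie in the same block of the stable partition, so they are equivalent — no string distinguishes them.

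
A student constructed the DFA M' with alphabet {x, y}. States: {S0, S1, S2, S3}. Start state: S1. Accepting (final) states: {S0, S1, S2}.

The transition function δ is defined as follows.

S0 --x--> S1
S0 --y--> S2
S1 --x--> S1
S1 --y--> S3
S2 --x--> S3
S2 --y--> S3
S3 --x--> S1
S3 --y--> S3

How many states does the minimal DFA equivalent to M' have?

2

States {S0,S2} cannot be reached from the start state, so discard them.
P0 = {S1} | {S3}.
The partition is now stable with 2 blocks: {S1} | {S3}.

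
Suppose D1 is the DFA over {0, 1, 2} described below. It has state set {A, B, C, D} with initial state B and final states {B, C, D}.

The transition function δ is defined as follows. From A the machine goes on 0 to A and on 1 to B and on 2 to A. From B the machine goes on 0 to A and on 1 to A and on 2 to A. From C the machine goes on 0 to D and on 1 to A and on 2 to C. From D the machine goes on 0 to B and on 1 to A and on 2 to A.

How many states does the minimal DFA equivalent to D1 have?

States {C,D} cannot be reached from the start state, so discard them.
Start with accepting vs non-accepting: {B} | {A}.
The partition is now stable with 2 blocks: {B} | {A}.

2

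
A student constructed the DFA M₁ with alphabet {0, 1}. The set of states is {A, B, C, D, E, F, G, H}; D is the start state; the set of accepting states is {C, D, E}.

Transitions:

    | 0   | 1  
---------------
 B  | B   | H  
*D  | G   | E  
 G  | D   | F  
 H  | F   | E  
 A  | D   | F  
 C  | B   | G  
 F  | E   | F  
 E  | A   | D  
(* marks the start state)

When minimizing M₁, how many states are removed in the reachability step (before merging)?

BFS from D reaches {A, D, E, F, G}; the 3 state(s) B, C, H are never visited.

3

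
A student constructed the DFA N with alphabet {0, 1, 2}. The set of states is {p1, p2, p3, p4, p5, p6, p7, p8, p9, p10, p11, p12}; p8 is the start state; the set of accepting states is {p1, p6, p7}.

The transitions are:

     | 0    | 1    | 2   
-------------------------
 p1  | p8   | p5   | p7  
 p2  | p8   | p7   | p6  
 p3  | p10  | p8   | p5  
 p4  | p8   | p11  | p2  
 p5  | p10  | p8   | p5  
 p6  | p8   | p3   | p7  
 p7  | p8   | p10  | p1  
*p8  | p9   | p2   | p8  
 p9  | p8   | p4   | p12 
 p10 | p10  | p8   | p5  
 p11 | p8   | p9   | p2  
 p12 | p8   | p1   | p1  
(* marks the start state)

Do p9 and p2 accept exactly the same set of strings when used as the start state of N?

No

Initial partition by acceptance: {p1,p6,p7} | {p2,p3,p4,p5,p8,p9,p10,p11,p12}.
Split {p2,p3,p4,p5,p8,p9,p10,p11,p12} by δ(·,1) → {p3,p4,p5,p8,p9,p10,p11} and {p2,p12}.
On input 1, block {p3,p4,p5,p8,p9,p10,p11} splits into {p3,p4,p5,p9,p10,p11} and {p8}.
On input 0, block {p3,p4,p5,p9,p10,p11} splits into {p3,p5,p10} and {p4,p9,p11}.
The partition is now stable with 5 blocks: {p1,p6,p7} | {p3,p5,p10} | {p2,p12} | {p8} | {p4,p9,p11}.
p9 and p2 end up in different blocks, so they are distinguishable. For instance, the string '1' is accepted from only p2.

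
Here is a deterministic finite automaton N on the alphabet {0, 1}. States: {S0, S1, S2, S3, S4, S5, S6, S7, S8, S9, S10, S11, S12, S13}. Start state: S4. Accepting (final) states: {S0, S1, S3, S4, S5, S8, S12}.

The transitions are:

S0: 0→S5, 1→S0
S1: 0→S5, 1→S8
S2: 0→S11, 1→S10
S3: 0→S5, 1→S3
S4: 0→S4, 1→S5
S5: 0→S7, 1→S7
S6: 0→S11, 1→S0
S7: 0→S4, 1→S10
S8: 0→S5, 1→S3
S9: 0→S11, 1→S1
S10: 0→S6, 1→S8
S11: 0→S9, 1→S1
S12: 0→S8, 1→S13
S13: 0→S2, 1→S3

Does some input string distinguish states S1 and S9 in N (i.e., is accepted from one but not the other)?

First remove the unreachable states {S2,S12,S13}; 11 states remain.
P0 = {S0,S1,S3,S4,S5,S8} | {S6,S7,S9,S10,S11}.
Split {S0,S1,S3,S4,S5,S8} by δ(·,0) → {S0,S1,S3,S4,S8} and {S5}.
Split {S0,S1,S3,S4,S8} by δ(·,0) → {S0,S1,S3,S8} and {S4}.
Split {S6,S7,S9,S10,S11} by δ(·,0) → {S6,S9,S10,S11} and {S7}.
The partition is now stable with 5 blocks: {S0,S1,S3,S8} | {S6,S9,S10,S11} | {S5} | {S4} | {S7}.
S1 and S9 end up in different blocks, so they are distinguishable. For instance, the string 'ε' is accepted from only S1.

Yes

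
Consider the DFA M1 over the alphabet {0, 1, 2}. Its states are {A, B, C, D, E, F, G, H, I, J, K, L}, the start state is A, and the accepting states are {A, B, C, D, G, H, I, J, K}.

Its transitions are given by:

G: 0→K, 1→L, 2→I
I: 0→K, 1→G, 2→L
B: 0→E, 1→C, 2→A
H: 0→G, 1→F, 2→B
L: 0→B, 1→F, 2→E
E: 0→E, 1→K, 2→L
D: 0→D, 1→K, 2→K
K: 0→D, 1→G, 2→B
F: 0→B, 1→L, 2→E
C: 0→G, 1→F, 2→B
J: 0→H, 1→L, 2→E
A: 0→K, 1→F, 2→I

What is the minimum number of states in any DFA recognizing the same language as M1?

First remove the unreachable states {H,J}; 10 states remain.
P0 = {A,B,C,D,G,I,K} | {E,F,L}.
Split {A,B,C,D,G,I,K} by δ(·,0) → {A,C,D,G,I,K} and {B}.
On input 1, block {A,C,D,G,I,K} splits into {A,C,G} and {D,I,K}.
On input 0, block {A,C,G} splits into {A,G} and {C}.
Refine {E,F,L} on symbol 0: members go to different blocks, giving {F,L} and {E}.
On input 1, block {D,I,K} splits into {I,K} and {D}.
On input 0, block {I,K} splits into {I} and {K}.
No further refinement is possible. Final partition (8 blocks): {A,G} | {F,L} | {B} | {I} | {C} | {E} | {D} | {K}.

8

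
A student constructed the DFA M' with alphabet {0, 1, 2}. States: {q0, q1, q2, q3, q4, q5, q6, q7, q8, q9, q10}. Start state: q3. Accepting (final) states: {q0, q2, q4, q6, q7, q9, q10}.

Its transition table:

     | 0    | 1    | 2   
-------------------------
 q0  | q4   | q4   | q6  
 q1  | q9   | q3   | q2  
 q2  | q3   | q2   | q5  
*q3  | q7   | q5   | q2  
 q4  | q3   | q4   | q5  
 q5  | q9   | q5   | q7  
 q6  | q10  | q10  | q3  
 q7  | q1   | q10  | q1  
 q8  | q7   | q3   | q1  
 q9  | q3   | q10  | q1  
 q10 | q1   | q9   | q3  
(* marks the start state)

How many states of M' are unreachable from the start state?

BFS from q3 reaches {q1, q2, q3, q5, q7, q9, q10}; the 4 state(s) q0, q4, q6, q8 are never visited.

4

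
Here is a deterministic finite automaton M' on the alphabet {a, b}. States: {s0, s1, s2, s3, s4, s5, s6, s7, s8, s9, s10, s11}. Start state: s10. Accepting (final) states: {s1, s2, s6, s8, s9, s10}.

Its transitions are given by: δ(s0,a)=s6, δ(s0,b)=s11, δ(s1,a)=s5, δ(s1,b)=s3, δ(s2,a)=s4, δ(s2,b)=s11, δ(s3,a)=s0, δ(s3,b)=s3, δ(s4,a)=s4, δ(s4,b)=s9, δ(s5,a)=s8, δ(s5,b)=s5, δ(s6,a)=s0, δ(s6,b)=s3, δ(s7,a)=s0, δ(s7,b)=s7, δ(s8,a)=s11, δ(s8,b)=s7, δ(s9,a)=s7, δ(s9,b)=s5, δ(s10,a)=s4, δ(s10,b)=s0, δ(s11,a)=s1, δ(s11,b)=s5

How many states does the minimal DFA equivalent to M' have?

6

States {s2} cannot be reached from the start state, so discard them.
P0 = {s1,s6,s8,s9,s10} | {s0,s3,s4,s5,s7,s11}.
Refine {s0,s3,s4,s5,s7,s11} on symbol a: members go to different blocks, giving {s0,s5,s11} and {s3,s4,s7}.
Refine {s1,s6,s8,s9,s10} on symbol a: members go to different blocks, giving {s1,s6,s8} and {s9,s10}.
Split {s3,s4,s7} by δ(·,a) → {s3,s7} and {s4}.
On input a, block {s9,s10} splits into {s9} and {s10}.
Stable partition: {s1,s6,s8} | {s0,s5,s11} | {s3,s7} | {s9} | {s4} | {s10} — 6 equivalence classes.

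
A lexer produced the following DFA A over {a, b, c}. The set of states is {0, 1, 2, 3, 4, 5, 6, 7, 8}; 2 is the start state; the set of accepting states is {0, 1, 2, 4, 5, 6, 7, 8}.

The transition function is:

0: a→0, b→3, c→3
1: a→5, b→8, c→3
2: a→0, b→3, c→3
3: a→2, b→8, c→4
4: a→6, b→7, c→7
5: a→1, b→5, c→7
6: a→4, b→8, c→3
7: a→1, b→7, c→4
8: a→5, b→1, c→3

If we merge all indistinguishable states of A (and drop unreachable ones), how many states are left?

4

Every state is reachable, so we keep all 9.
Initial partition by acceptance: {0,1,2,4,5,6,7,8} | {3}.
On input b, block {0,1,2,4,5,6,7,8} splits into {1,4,5,6,7,8} and {0,2}.
Split {1,4,5,6,7,8} by δ(·,c) → {1,6,8} and {4,5,7}.
Stable partition: {1,6,8} | {3} | {0,2} | {4,5,7} — 4 equivalence classes.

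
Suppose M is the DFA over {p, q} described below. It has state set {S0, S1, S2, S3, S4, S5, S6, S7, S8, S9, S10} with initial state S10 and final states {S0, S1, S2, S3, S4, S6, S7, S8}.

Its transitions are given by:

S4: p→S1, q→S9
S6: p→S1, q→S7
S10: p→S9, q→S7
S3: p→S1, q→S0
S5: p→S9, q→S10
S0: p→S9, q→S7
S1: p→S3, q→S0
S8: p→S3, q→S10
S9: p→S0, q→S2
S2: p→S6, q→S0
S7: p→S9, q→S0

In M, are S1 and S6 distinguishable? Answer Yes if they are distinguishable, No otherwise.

States {S4,S5,S8} cannot be reached from the start state, so discard them.
Start with accepting vs non-accepting: {S0,S1,S2,S3,S6,S7} | {S9,S10}.
On input p, block {S0,S1,S2,S3,S6,S7} splits into {S1,S2,S3,S6} and {S0,S7}.
Split {S9,S10} by δ(·,p) → {S9} and {S10}.
Stable partition: {S1,S2,S3,S6} | {S9} | {S0,S7} | {S10} — 4 equivalence classes.
S1 and S6 lie in the same block of the stable partition, so they are equivalent — no string distinguishes them.

No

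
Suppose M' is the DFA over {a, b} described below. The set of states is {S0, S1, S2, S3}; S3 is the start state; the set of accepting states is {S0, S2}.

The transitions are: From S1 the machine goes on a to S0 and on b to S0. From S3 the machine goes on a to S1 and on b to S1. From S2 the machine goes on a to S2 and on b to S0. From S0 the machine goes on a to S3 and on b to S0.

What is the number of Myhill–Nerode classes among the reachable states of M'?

First remove the unreachable states {S2}; 3 states remain.
P0 = {S0} | {S1,S3}.
Split {S1,S3} by δ(·,a) → {S1} and {S3}.
The partition is now stable with 3 blocks: {S0} | {S1} | {S3}.

3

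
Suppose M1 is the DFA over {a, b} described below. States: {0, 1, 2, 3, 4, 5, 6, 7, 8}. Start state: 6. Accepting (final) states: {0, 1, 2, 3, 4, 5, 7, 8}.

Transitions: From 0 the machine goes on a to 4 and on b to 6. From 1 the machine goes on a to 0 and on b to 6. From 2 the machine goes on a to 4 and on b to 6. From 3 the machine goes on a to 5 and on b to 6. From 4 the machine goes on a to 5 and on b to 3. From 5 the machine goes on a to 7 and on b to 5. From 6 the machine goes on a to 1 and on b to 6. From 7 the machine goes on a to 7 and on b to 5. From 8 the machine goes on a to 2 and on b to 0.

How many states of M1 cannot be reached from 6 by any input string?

2

No path from 6 leads to 2, 8; the other 7 states are all reachable.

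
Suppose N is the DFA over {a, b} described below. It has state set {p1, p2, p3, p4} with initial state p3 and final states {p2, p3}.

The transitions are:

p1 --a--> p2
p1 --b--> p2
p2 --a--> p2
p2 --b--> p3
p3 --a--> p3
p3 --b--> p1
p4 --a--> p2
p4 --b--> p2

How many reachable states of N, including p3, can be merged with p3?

Reachable states from the start: {p1,p2,p3}. Unreachable: {p4} — drop them.
Initial partition by acceptance: {p2,p3} | {p1}.
Refine {p2,p3} on symbol b: members go to different blocks, giving {p2} and {p3}.
The partition is now stable with 3 blocks: {p2} | {p1} | {p3}.
The equivalence class containing p3 is {p3}, of size 1.

1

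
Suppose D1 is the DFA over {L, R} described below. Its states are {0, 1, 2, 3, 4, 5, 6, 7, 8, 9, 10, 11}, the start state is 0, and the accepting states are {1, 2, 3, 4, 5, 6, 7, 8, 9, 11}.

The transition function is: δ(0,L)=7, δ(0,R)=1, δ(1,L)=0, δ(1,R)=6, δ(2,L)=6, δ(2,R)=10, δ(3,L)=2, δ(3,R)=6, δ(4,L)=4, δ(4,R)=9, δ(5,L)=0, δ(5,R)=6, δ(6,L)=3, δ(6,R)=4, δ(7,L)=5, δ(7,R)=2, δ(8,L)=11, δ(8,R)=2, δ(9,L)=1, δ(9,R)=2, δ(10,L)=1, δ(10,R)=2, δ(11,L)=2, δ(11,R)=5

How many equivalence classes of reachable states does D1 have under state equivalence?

8

Reachable states from the start: {0,1,2,3,4,5,6,7,9,10}. Unreachable: {8,11} — drop them.
P0 = {1,2,3,4,5,6,7,9} | {0,10}.
Split {1,2,3,4,5,6,7,9} by δ(·,L) → {2,3,4,6,7,9} and {1,5}.
On input L, block {2,3,4,6,7,9} splits into {2,3,4,6} and {7,9}.
Split {2,3,4,6} by δ(·,R) → {3,6} and {2} and {4}.
On input L, block {3,6} splits into {3} and {6}.
Split {0,10} by δ(·,L) → {0} and {10}.
The partition is now stable with 8 blocks: {3} | {0} | {1,5} | {7,9} | {2} | {4} | {6} | {10}.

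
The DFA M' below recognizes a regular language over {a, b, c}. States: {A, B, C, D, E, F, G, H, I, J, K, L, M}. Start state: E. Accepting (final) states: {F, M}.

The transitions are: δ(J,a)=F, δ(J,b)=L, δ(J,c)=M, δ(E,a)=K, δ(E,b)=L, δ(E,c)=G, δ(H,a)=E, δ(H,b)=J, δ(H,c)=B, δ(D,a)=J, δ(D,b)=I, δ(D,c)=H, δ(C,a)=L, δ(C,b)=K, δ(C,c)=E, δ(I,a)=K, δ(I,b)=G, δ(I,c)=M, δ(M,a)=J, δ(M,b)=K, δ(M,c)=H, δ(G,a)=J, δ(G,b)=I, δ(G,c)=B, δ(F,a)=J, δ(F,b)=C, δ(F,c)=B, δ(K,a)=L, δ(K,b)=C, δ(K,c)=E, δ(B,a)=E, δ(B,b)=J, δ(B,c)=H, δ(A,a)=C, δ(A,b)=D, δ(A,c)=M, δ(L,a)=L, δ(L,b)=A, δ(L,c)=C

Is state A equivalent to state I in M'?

All states are reachable from the start state.
P0 = {F,M} | {A,B,C,D,E,G,H,I,J,K,L}.
Refine {A,B,C,D,E,G,H,I,J,K,L} on symbol a: members go to different blocks, giving {A,B,C,D,E,G,H,I,K,L} and {J}.
Split {A,B,C,D,E,G,H,I,K,L} by δ(·,a) → {A,B,C,E,H,I,K,L} and {D,G}.
On input b, block {A,B,C,E,H,I,K,L} splits into {C,E,K,L} and {A,I} and {B,H}.
On input b, block {C,E,K,L} splits into {C,E,K} and {L}.
Split {C,E,K} by δ(·,a) → {C,K} and {E}.
The partition is now stable with 8 blocks: {F,M} | {C,K} | {J} | {D,G} | {A,I} | {B,H} | {L} | {E}.
A and I lie in the same block of the stable partition, so they are equivalent — no string distinguishes them.

Yes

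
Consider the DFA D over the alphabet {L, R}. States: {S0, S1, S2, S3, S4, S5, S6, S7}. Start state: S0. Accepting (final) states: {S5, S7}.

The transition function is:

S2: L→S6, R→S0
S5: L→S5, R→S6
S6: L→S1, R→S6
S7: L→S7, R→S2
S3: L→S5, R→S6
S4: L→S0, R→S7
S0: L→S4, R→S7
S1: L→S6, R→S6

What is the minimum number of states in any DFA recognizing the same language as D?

4

First remove the unreachable states {S3,S5}; 6 states remain.
Initial partition by acceptance: {S7} | {S0,S1,S2,S4,S6}.
Split {S0,S1,S2,S4,S6} by δ(·,R) → {S1,S2,S6} and {S0,S4}.
Split {S1,S2,S6} by δ(·,R) → {S1,S6} and {S2}.
Stable partition: {S7} | {S1,S6} | {S0,S4} | {S2} — 4 equivalence classes.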